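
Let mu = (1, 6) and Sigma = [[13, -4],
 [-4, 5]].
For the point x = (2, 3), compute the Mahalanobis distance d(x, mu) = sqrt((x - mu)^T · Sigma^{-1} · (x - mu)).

Step 1 — centre the observation: (x - mu) = (1, -3).

Step 2 — invert Sigma. det(Sigma) = 13·5 - (-4)² = 49.
  Sigma^{-1} = (1/det) · [[d, -b], [-b, a]] = [[0.102, 0.0816],
 [0.0816, 0.2653]].

Step 3 — form the quadratic (x - mu)^T · Sigma^{-1} · (x - mu):
  Sigma^{-1} · (x - mu) = (-0.1429, -0.7143).
  (x - mu)^T · [Sigma^{-1} · (x - mu)] = (1)·(-0.1429) + (-3)·(-0.7143) = 2.

Step 4 — take square root: d = √(2) ≈ 1.4142.

d(x, mu) = √(2) ≈ 1.4142


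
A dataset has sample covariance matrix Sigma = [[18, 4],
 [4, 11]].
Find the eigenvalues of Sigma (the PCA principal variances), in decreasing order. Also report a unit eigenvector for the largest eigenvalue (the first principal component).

Step 1 — characteristic polynomial of 2×2 Sigma:
  det(Sigma - λI) = λ² - trace · λ + det = 0.
  trace = 18 + 11 = 29, det = 18·11 - (4)² = 182.
Step 2 — discriminant:
  Δ = trace² - 4·det = 841 - 728 = 113.
Step 3 — eigenvalues:
  λ = (trace ± √Δ)/2 = (29 ± 10.6301)/2,
  λ_1 = 19.8151,  λ_2 = 9.1849.

Step 4 — unit eigenvector for λ_1: solve (Sigma - λ_1 I)v = 0. First row:
  (18 - 19.8151)·v_x + (4)·v_y = 0, i.e. (-1.8151)·v_x + (4)·v_y = 0,
  so v ∝ (b, λ_1 - a) = (4, 1.8151) = u.
  ||u|| = √((4)² + (1.8151)²) = √(19.2945) ≈ 4.3925,
  v_1 = u/||u|| ≈ (0.9106, 0.4132) (||v_1|| = 1).

λ_1 = 19.8151,  λ_2 = 9.1849;  v_1 ≈ (0.9106, 0.4132)


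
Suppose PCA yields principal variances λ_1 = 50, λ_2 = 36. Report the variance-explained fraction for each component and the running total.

Step 1 — total variance = trace(Sigma) = Σ λ_i = 50 + 36 = 86.

Step 2 — fraction explained by component i = λ_i / Σ λ:
  PC1: 50/86 = 0.5814
  PC2: 36/86 = 0.4186

Step 3 — cumulative fraction after k components = (λ_1 + ... + λ_k) / Σ λ:
  k = 1: 50/86 = 0.5814
  k = 2: (50 + 36)/86 = 86/86 = 1

Summary (fraction, with percent):

explained: PC1 0.5814 (58.14%), PC2 0.4186 (41.86%);  cumulative: 0.5814, 1


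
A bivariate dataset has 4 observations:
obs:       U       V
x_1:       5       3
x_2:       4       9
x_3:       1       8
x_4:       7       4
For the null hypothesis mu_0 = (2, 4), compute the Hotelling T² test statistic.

Step 1 — sample mean vector:
  mean(U) = (5 + 4 + 1 + 7) / 4 = 17/4 = 4.25
  mean(V) = (3 + 9 + 8 + 4) / 4 = 24/4 = 6
  x̄ = (4.25, 6),  deviation x̄ - mu_0 = (4.25, 6) - (2, 4) = (2.25, 2).

Step 2 — sample covariance matrix, S[i,j] = (1/(n-1)) · Σ_k (x_{k,i} - mean_i) · (x_{k,j} - mean_j), divisor n-1 = 3:
  S[U,U] = ((0.75)·(0.75) + (-0.25)·(-0.25) + (-3.25)·(-3.25) + (2.75)·(2.75)) / 3 = 18.75/3 = 6.25
  S[U,V] = ((0.75)·(-3) + (-0.25)·(3) + (-3.25)·(2) + (2.75)·(-2)) / 3 = -15/3 = -5
  S[V,V] = ((-3)·(-3) + (3)·(3) + (2)·(2) + (-2)·(-2)) / 3 = 26/3 = 8.6667
  S = [[6.25, -5],
 [-5, 8.6667]].

Step 3 — invert S. det(S) = 6.25·8.6667 - (-5)² = 29.1667.
  S^{-1} = (1/det) · [[d, -b], [-b, a]] = [[0.2971, 0.1714],
 [0.1714, 0.2143]].

Step 4 — quadratic form (x̄ - mu_0)^T · S^{-1} · (x̄ - mu_0):
  S^{-1} · (x̄ - mu_0) = (1.0114, 0.8143),
  (x̄ - mu_0)^T · [...] = (2.25)·(1.0114) + (2)·(0.8143) = 3.9043.

Step 5 — scale by n: T² = 4 · 3.9043 = 15.6171.

T² ≈ 15.6171


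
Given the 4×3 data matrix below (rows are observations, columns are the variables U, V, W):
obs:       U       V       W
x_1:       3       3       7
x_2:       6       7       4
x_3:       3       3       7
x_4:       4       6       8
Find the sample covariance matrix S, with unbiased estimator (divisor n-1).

Step 1 — column means:
  mean(U) = (3 + 6 + 3 + 4) / 4 = 16/4 = 4
  mean(V) = (3 + 7 + 3 + 6) / 4 = 19/4 = 4.75
  mean(W) = (7 + 4 + 7 + 8) / 4 = 26/4 = 6.5

Step 2 — sample covariance S[i,j] = (1/(n-1)) · Σ_k (x_{k,i} - mean_i) · (x_{k,j} - mean_j), with n-1 = 3.
  S[U,U] = ((-1)·(-1) + (2)·(2) + (-1)·(-1) + (0)·(0)) / 3 = 6/3 = 2
  S[U,V] = ((-1)·(-1.75) + (2)·(2.25) + (-1)·(-1.75) + (0)·(1.25)) / 3 = 8/3 = 2.6667
  S[U,W] = ((-1)·(0.5) + (2)·(-2.5) + (-1)·(0.5) + (0)·(1.5)) / 3 = -6/3 = -2
  S[V,V] = ((-1.75)·(-1.75) + (2.25)·(2.25) + (-1.75)·(-1.75) + (1.25)·(1.25)) / 3 = 12.75/3 = 4.25
  S[V,W] = ((-1.75)·(0.5) + (2.25)·(-2.5) + (-1.75)·(0.5) + (1.25)·(1.5)) / 3 = -5.5/3 = -1.8333
  S[W,W] = ((0.5)·(0.5) + (-2.5)·(-2.5) + (0.5)·(0.5) + (1.5)·(1.5)) / 3 = 9/3 = 3

S is symmetric (S[j,i] = S[i,j]). Assembling:

S = [[2, 2.6667, -2],
 [2.6667, 4.25, -1.8333],
 [-2, -1.8333, 3]]


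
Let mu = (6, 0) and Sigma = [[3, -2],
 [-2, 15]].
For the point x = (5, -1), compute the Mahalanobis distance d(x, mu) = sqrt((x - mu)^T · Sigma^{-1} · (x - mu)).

Step 1 — centre the observation: (x - mu) = (-1, -1).

Step 2 — invert Sigma. det(Sigma) = 3·15 - (-2)² = 41.
  Sigma^{-1} = (1/det) · [[d, -b], [-b, a]] = [[0.3659, 0.0488],
 [0.0488, 0.0732]].

Step 3 — form the quadratic (x - mu)^T · Sigma^{-1} · (x - mu):
  Sigma^{-1} · (x - mu) = (-0.4146, -0.122).
  (x - mu)^T · [Sigma^{-1} · (x - mu)] = (-1)·(-0.4146) + (-1)·(-0.122) = 0.5366.

Step 4 — take square root: d = √(0.5366) ≈ 0.7325.

d(x, mu) = √(0.5366) ≈ 0.7325


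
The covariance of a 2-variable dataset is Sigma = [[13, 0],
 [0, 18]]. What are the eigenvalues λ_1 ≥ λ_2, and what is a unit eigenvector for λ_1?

Step 1 — characteristic polynomial of 2×2 Sigma:
  det(Sigma - λI) = λ² - trace · λ + det = 0.
  trace = 13 + 18 = 31, det = 13·18 - (0)² = 234.
Step 2 — discriminant:
  Δ = trace² - 4·det = 961 - 936 = 25.
Step 3 — eigenvalues:
  λ = (trace ± √Δ)/2 = (31 ± 5)/2,
  λ_1 = 18,  λ_2 = 13.

Step 4 — unit eigenvector for λ_1: Sigma is diagonal, so its eigenvectors are the coordinate axes. λ_1 = 18 is the diagonal entry on the second coordinate axis, hence
  v_1 = (0, 1) (||v_1|| = 1).

λ_1 = 18,  λ_2 = 13;  v_1 ≈ (0, 1)


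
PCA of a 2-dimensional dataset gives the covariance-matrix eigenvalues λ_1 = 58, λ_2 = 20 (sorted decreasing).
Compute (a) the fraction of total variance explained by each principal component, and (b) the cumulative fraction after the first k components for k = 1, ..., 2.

Step 1 — total variance = trace(Sigma) = Σ λ_i = 58 + 20 = 78.

Step 2 — fraction explained by component i = λ_i / Σ λ:
  PC1: 58/78 = 0.7436
  PC2: 20/78 = 0.2564

Step 3 — cumulative fraction after k components = (λ_1 + ... + λ_k) / Σ λ:
  k = 1: 58/78 = 0.7436
  k = 2: (58 + 20)/78 = 78/78 = 1

Summary (fraction, with percent):

explained: PC1 0.7436 (74.36%), PC2 0.2564 (25.64%);  cumulative: 0.7436, 1


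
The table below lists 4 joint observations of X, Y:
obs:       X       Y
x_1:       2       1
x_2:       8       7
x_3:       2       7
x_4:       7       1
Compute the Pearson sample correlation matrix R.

Step 1 — column means:
  mean(X) = (2 + 8 + 2 + 7) / 4 = 19/4 = 4.75
  mean(Y) = (1 + 7 + 7 + 1) / 4 = 16/4 = 4

Step 2 — sample variances and covariances s[i,j] = (1/(n-1)) · Σ_k (x_{k,i} - mean_i) · (x_{k,j} - mean_j), with n-1 = 3:
  s[X,X] = ((-2.75)·(-2.75) + (3.25)·(3.25) + (-2.75)·(-2.75) + (2.25)·(2.25)) / 3 = 30.75/3 = 10.25
  s[X,Y] = ((-2.75)·(-3) + (3.25)·(3) + (-2.75)·(3) + (2.25)·(-3)) / 3 = 3/3 = 1
  s[Y,Y] = ((-3)·(-3) + (3)·(3) + (3)·(3) + (-3)·(-3)) / 3 = 36/3 = 12
  Sample standard deviations s_i = √(s[i,i]):
  s(X) = √(10.25) = 3.2016
  s(Y) = √(12) = 3.4641

Step 3 — r_{ij} = s_{ij} / (s_i · s_j):
  r[X,X] = 1 (diagonal).
  r[X,Y] = 1 / (3.2016 · 3.4641) = 1 / 11.0905 = 0.0902
  r[Y,Y] = 1 (diagonal).

R is symmetric with unit diagonal. Assembling:

R = [[1, 0.0902],
 [0.0902, 1]]


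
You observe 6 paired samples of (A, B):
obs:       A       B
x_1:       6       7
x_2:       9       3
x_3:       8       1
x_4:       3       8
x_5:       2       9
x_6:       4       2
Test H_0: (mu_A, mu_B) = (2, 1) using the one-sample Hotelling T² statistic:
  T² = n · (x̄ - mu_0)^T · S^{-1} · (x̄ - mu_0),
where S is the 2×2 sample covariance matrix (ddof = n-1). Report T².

Step 1 — sample mean vector:
  mean(A) = (6 + 9 + 8 + 3 + 2 + 4) / 6 = 32/6 = 5.3333
  mean(B) = (7 + 3 + 1 + 8 + 9 + 2) / 6 = 30/6 = 5
  x̄ = (5.3333, 5),  deviation x̄ - mu_0 = (5.3333, 5) - (2, 1) = (3.3333, 4).

Step 2 — sample covariance matrix, S[i,j] = (1/(n-1)) · Σ_k (x_{k,i} - mean_i) · (x_{k,j} - mean_j), divisor n-1 = 5:
  S[A,A] = ((0.6667)·(0.6667) + (3.6667)·(3.6667) + (2.6667)·(2.6667) + (-2.3333)·(-2.3333) + (-3.3333)·(-3.3333) + (-1.3333)·(-1.3333)) / 5 = 39.3333/5 = 7.8667
  S[A,B] = ((0.6667)·(2) + (3.6667)·(-2) + (2.6667)·(-4) + (-2.3333)·(3) + (-3.3333)·(4) + (-1.3333)·(-3)) / 5 = -33/5 = -6.6
  S[B,B] = ((2)·(2) + (-2)·(-2) + (-4)·(-4) + (3)·(3) + (4)·(4) + (-3)·(-3)) / 5 = 58/5 = 11.6
  S = [[7.8667, -6.6],
 [-6.6, 11.6]].

Step 3 — invert S. det(S) = 7.8667·11.6 - (-6.6)² = 47.6933.
  S^{-1} = (1/det) · [[d, -b], [-b, a]] = [[0.2432, 0.1384],
 [0.1384, 0.1649]].

Step 4 — quadratic form (x̄ - mu_0)^T · S^{-1} · (x̄ - mu_0):
  S^{-1} · (x̄ - mu_0) = (1.3643, 1.1211),
  (x̄ - mu_0)^T · [...] = (3.3333)·(1.3643) + (4)·(1.1211) = 9.0318.

Step 5 — scale by n: T² = 6 · 9.0318 = 54.1907.

T² ≈ 54.1907


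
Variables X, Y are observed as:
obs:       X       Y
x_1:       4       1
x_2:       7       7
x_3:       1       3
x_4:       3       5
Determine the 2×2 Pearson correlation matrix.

Step 1 — column means:
  mean(X) = (4 + 7 + 1 + 3) / 4 = 15/4 = 3.75
  mean(Y) = (1 + 7 + 3 + 5) / 4 = 16/4 = 4

Step 2 — sample variances and covariances s[i,j] = (1/(n-1)) · Σ_k (x_{k,i} - mean_i) · (x_{k,j} - mean_j), with n-1 = 3:
  s[X,X] = ((0.25)·(0.25) + (3.25)·(3.25) + (-2.75)·(-2.75) + (-0.75)·(-0.75)) / 3 = 18.75/3 = 6.25
  s[X,Y] = ((0.25)·(-3) + (3.25)·(3) + (-2.75)·(-1) + (-0.75)·(1)) / 3 = 11/3 = 3.6667
  s[Y,Y] = ((-3)·(-3) + (3)·(3) + (-1)·(-1) + (1)·(1)) / 3 = 20/3 = 6.6667
  Sample standard deviations s_i = √(s[i,i]):
  s(X) = √(6.25) = 2.5
  s(Y) = √(6.6667) = 2.582

Step 3 — r_{ij} = s_{ij} / (s_i · s_j):
  r[X,X] = 1 (diagonal).
  r[X,Y] = 3.6667 / (2.5 · 2.582) = 3.6667 / 6.455 = 0.568
  r[Y,Y] = 1 (diagonal).

R is symmetric with unit diagonal. Assembling:

R = [[1, 0.568],
 [0.568, 1]]


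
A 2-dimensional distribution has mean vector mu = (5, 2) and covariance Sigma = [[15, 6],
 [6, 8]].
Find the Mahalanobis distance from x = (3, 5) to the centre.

Step 1 — centre the observation: (x - mu) = (-2, 3).

Step 2 — invert Sigma. det(Sigma) = 15·8 - (6)² = 84.
  Sigma^{-1} = (1/det) · [[d, -b], [-b, a]] = [[0.0952, -0.0714],
 [-0.0714, 0.1786]].

Step 3 — form the quadratic (x - mu)^T · Sigma^{-1} · (x - mu):
  Sigma^{-1} · (x - mu) = (-0.4048, 0.6786).
  (x - mu)^T · [Sigma^{-1} · (x - mu)] = (-2)·(-0.4048) + (3)·(0.6786) = 2.8452.

Step 4 — take square root: d = √(2.8452) ≈ 1.6868.

d(x, mu) = √(2.8452) ≈ 1.6868


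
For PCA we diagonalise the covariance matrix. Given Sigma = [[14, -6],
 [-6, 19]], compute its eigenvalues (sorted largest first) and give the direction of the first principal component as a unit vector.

Step 1 — characteristic polynomial of 2×2 Sigma:
  det(Sigma - λI) = λ² - trace · λ + det = 0.
  trace = 14 + 19 = 33, det = 14·19 - (-6)² = 230.
Step 2 — discriminant:
  Δ = trace² - 4·det = 1089 - 920 = 169.
Step 3 — eigenvalues:
  λ = (trace ± √Δ)/2 = (33 ± 13)/2,
  λ_1 = 23,  λ_2 = 10.

Step 4 — unit eigenvector for λ_1: solve (Sigma - λ_1 I)v = 0. First row:
  (14 - 23)·v_x + (-6)·v_y = 0, i.e. (-9)·v_x + (-6)·v_y = 0,
  so v ∝ (b, λ_1 - a) = (-6, 9); multiply by -1 so the first entry is positive: u = (6, -9).
  ||u|| = √((6)² + (-9)²) = √(117) ≈ 10.8167,
  v_1 = u/||u|| ≈ (0.5547, -0.8321) (||v_1|| = 1).

λ_1 = 23,  λ_2 = 10;  v_1 ≈ (0.5547, -0.8321)


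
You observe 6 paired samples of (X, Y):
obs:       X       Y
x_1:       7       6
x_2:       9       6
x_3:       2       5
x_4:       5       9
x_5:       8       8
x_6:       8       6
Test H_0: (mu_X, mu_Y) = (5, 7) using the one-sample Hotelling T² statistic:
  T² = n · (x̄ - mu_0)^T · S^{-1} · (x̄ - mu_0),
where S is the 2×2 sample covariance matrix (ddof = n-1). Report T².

Step 1 — sample mean vector:
  mean(X) = (7 + 9 + 2 + 5 + 8 + 8) / 6 = 39/6 = 6.5
  mean(Y) = (6 + 6 + 5 + 9 + 8 + 6) / 6 = 40/6 = 6.6667
  x̄ = (6.5, 6.6667),  deviation x̄ - mu_0 = (6.5, 6.6667) - (5, 7) = (1.5, -0.3333).

Step 2 — sample covariance matrix, S[i,j] = (1/(n-1)) · Σ_k (x_{k,i} - mean_i) · (x_{k,j} - mean_j), divisor n-1 = 5:
  S[X,X] = ((0.5)·(0.5) + (2.5)·(2.5) + (-4.5)·(-4.5) + (-1.5)·(-1.5) + (1.5)·(1.5) + (1.5)·(1.5)) / 5 = 33.5/5 = 6.7
  S[X,Y] = ((0.5)·(-0.6667) + (2.5)·(-0.6667) + (-4.5)·(-1.6667) + (-1.5)·(2.3333) + (1.5)·(1.3333) + (1.5)·(-0.6667)) / 5 = 3/5 = 0.6
  S[Y,Y] = ((-0.6667)·(-0.6667) + (-0.6667)·(-0.6667) + (-1.6667)·(-1.6667) + (2.3333)·(2.3333) + (1.3333)·(1.3333) + (-0.6667)·(-0.6667)) / 5 = 11.3333/5 = 2.2667
  S = [[6.7, 0.6],
 [0.6, 2.2667]].

Step 3 — invert S. det(S) = 6.7·2.2667 - (0.6)² = 14.8267.
  S^{-1} = (1/det) · [[d, -b], [-b, a]] = [[0.1529, -0.0405],
 [-0.0405, 0.4519]].

Step 4 — quadratic form (x̄ - mu_0)^T · S^{-1} · (x̄ - mu_0):
  S^{-1} · (x̄ - mu_0) = (0.2428, -0.2113),
  (x̄ - mu_0)^T · [...] = (1.5)·(0.2428) + (-0.3333)·(-0.2113) = 0.4347.

Step 5 — scale by n: T² = 6 · 0.4347 = 2.6079.

T² ≈ 2.6079


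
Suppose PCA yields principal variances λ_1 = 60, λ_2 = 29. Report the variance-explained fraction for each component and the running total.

Step 1 — total variance = trace(Sigma) = Σ λ_i = 60 + 29 = 89.

Step 2 — fraction explained by component i = λ_i / Σ λ:
  PC1: 60/89 = 0.6742
  PC2: 29/89 = 0.3258

Step 3 — cumulative fraction after k components = (λ_1 + ... + λ_k) / Σ λ:
  k = 1: 60/89 = 0.6742
  k = 2: (60 + 29)/89 = 89/89 = 1

Summary (fraction, with percent):

explained: PC1 0.6742 (67.42%), PC2 0.3258 (32.58%);  cumulative: 0.6742, 1


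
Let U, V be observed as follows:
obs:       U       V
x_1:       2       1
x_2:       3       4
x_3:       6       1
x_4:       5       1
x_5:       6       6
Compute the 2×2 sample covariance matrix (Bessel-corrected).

Step 1 — column means:
  mean(U) = (2 + 3 + 6 + 5 + 6) / 5 = 22/5 = 4.4
  mean(V) = (1 + 4 + 1 + 1 + 6) / 5 = 13/5 = 2.6

Step 2 — sample covariance S[i,j] = (1/(n-1)) · Σ_k (x_{k,i} - mean_i) · (x_{k,j} - mean_j), with n-1 = 4.
  S[U,U] = ((-2.4)·(-2.4) + (-1.4)·(-1.4) + (1.6)·(1.6) + (0.6)·(0.6) + (1.6)·(1.6)) / 4 = 13.2/4 = 3.3
  S[U,V] = ((-2.4)·(-1.6) + (-1.4)·(1.4) + (1.6)·(-1.6) + (0.6)·(-1.6) + (1.6)·(3.4)) / 4 = 3.8/4 = 0.95
  S[V,V] = ((-1.6)·(-1.6) + (1.4)·(1.4) + (-1.6)·(-1.6) + (-1.6)·(-1.6) + (3.4)·(3.4)) / 4 = 21.2/4 = 5.3

S is symmetric (S[j,i] = S[i,j]). Assembling:

S = [[3.3, 0.95],
 [0.95, 5.3]]


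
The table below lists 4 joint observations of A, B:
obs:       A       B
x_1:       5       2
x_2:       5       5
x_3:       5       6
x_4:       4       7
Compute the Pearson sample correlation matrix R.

Step 1 — column means:
  mean(A) = (5 + 5 + 5 + 4) / 4 = 19/4 = 4.75
  mean(B) = (2 + 5 + 6 + 7) / 4 = 20/4 = 5

Step 2 — sample variances and covariances s[i,j] = (1/(n-1)) · Σ_k (x_{k,i} - mean_i) · (x_{k,j} - mean_j), with n-1 = 3:
  s[A,A] = ((0.25)·(0.25) + (0.25)·(0.25) + (0.25)·(0.25) + (-0.75)·(-0.75)) / 3 = 0.75/3 = 0.25
  s[A,B] = ((0.25)·(-3) + (0.25)·(0) + (0.25)·(1) + (-0.75)·(2)) / 3 = -2/3 = -0.6667
  s[B,B] = ((-3)·(-3) + (0)·(0) + (1)·(1) + (2)·(2)) / 3 = 14/3 = 4.6667
  Sample standard deviations s_i = √(s[i,i]):
  s(A) = √(0.25) = 0.5
  s(B) = √(4.6667) = 2.1602

Step 3 — r_{ij} = s_{ij} / (s_i · s_j):
  r[A,A] = 1 (diagonal).
  r[A,B] = -0.6667 / (0.5 · 2.1602) = -0.6667 / 1.0801 = -0.6172
  r[B,B] = 1 (diagonal).

R is symmetric with unit diagonal. Assembling:

R = [[1, -0.6172],
 [-0.6172, 1]]


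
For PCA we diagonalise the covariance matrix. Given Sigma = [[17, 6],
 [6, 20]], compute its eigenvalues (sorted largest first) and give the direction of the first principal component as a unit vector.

Step 1 — characteristic polynomial of 2×2 Sigma:
  det(Sigma - λI) = λ² - trace · λ + det = 0.
  trace = 17 + 20 = 37, det = 17·20 - (6)² = 304.
Step 2 — discriminant:
  Δ = trace² - 4·det = 1369 - 1216 = 153.
Step 3 — eigenvalues:
  λ = (trace ± √Δ)/2 = (37 ± 12.3693)/2,
  λ_1 = 24.6847,  λ_2 = 12.3153.

Step 4 — unit eigenvector for λ_1: solve (Sigma - λ_1 I)v = 0. First row:
  (17 - 24.6847)·v_x + (6)·v_y = 0, i.e. (-7.6847)·v_x + (6)·v_y = 0,
  so v ∝ (b, λ_1 - a) = (6, 7.6847) = u.
  ||u|| = √((6)² + (7.6847)²) = √(95.054) ≈ 9.7496,
  v_1 = u/||u|| ≈ (0.6154, 0.7882) (||v_1|| = 1).

λ_1 = 24.6847,  λ_2 = 12.3153;  v_1 ≈ (0.6154, 0.7882)


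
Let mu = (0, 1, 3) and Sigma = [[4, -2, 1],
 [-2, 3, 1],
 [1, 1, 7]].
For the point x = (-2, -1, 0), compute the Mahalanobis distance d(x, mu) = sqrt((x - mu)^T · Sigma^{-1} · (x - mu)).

Step 1 — centre the observation: (x - mu) = (-2, -2, -3).

Step 2 — invert Sigma (cofactor / det for 3×3, or solve directly):
  Sigma^{-1} = [[0.4444, 0.3333, -0.1111],
 [0.3333, 0.6, -0.1333],
 [-0.1111, -0.1333, 0.1778]].

Step 3 — form the quadratic (x - mu)^T · Sigma^{-1} · (x - mu):
  Sigma^{-1} · (x - mu) = (-1.2222, -1.4667, -0.0444).
  (x - mu)^T · [Sigma^{-1} · (x - mu)] = (-2)·(-1.2222) + (-2)·(-1.4667) + (-3)·(-0.0444) = 5.5111.

Step 4 — take square root: d = √(5.5111) ≈ 2.3476.

d(x, mu) = √(5.5111) ≈ 2.3476


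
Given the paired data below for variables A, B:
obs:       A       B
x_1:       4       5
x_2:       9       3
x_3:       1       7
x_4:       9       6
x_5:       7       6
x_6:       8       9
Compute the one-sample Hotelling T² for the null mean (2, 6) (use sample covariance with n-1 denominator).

Step 1 — sample mean vector:
  mean(A) = (4 + 9 + 1 + 9 + 7 + 8) / 6 = 38/6 = 6.3333
  mean(B) = (5 + 3 + 7 + 6 + 6 + 9) / 6 = 36/6 = 6
  x̄ = (6.3333, 6),  deviation x̄ - mu_0 = (6.3333, 6) - (2, 6) = (4.3333, 0).

Step 2 — sample covariance matrix, S[i,j] = (1/(n-1)) · Σ_k (x_{k,i} - mean_i) · (x_{k,j} - mean_j), divisor n-1 = 5:
  S[A,A] = ((-2.3333)·(-2.3333) + (2.6667)·(2.6667) + (-5.3333)·(-5.3333) + (2.6667)·(2.6667) + (0.6667)·(0.6667) + (1.6667)·(1.6667)) / 5 = 51.3333/5 = 10.2667
  S[A,B] = ((-2.3333)·(-1) + (2.6667)·(-3) + (-5.3333)·(1) + (2.6667)·(0) + (0.6667)·(0) + (1.6667)·(3)) / 5 = -6/5 = -1.2
  S[B,B] = ((-1)·(-1) + (-3)·(-3) + (1)·(1) + (0)·(0) + (0)·(0) + (3)·(3)) / 5 = 20/5 = 4
  S = [[10.2667, -1.2],
 [-1.2, 4]].

Step 3 — invert S. det(S) = 10.2667·4 - (-1.2)² = 39.6267.
  S^{-1} = (1/det) · [[d, -b], [-b, a]] = [[0.1009, 0.0303],
 [0.0303, 0.2591]].

Step 4 — quadratic form (x̄ - mu_0)^T · S^{-1} · (x̄ - mu_0):
  S^{-1} · (x̄ - mu_0) = (0.4374, 0.1312),
  (x̄ - mu_0)^T · [...] = (4.3333)·(0.4374) + (0)·(0.1312) = 1.8955.

Step 5 — scale by n: T² = 6 · 1.8955 = 11.3728.

T² ≈ 11.3728


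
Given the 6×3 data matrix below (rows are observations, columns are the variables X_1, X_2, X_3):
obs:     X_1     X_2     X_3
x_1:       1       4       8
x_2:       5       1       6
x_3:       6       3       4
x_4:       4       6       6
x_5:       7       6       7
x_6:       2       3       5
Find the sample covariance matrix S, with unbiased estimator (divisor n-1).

Step 1 — column means:
  mean(X_1) = (1 + 5 + 6 + 4 + 7 + 2) / 6 = 25/6 = 4.1667
  mean(X_2) = (4 + 1 + 3 + 6 + 6 + 3) / 6 = 23/6 = 3.8333
  mean(X_3) = (8 + 6 + 4 + 6 + 7 + 5) / 6 = 36/6 = 6

Step 2 — sample covariance S[i,j] = (1/(n-1)) · Σ_k (x_{k,i} - mean_i) · (x_{k,j} - mean_j), with n-1 = 5.
  S[X_1,X_1] = ((-3.1667)·(-3.1667) + (0.8333)·(0.8333) + (1.8333)·(1.8333) + (-0.1667)·(-0.1667) + (2.8333)·(2.8333) + (-2.1667)·(-2.1667)) / 5 = 26.8333/5 = 5.3667
  S[X_1,X_2] = ((-3.1667)·(0.1667) + (0.8333)·(-2.8333) + (1.8333)·(-0.8333) + (-0.1667)·(2.1667) + (2.8333)·(2.1667) + (-2.1667)·(-0.8333)) / 5 = 3.1667/5 = 0.6333
  S[X_1,X_3] = ((-3.1667)·(2) + (0.8333)·(0) + (1.8333)·(-2) + (-0.1667)·(0) + (2.8333)·(1) + (-2.1667)·(-1)) / 5 = -5/5 = -1
  S[X_2,X_2] = ((0.1667)·(0.1667) + (-2.8333)·(-2.8333) + (-0.8333)·(-0.8333) + (2.1667)·(2.1667) + (2.1667)·(2.1667) + (-0.8333)·(-0.8333)) / 5 = 18.8333/5 = 3.7667
  S[X_2,X_3] = ((0.1667)·(2) + (-2.8333)·(0) + (-0.8333)·(-2) + (2.1667)·(0) + (2.1667)·(1) + (-0.8333)·(-1)) / 5 = 5/5 = 1
  S[X_3,X_3] = ((2)·(2) + (0)·(0) + (-2)·(-2) + (0)·(0) + (1)·(1) + (-1)·(-1)) / 5 = 10/5 = 2

S is symmetric (S[j,i] = S[i,j]). Assembling:

S = [[5.3667, 0.6333, -1],
 [0.6333, 3.7667, 1],
 [-1, 1, 2]]


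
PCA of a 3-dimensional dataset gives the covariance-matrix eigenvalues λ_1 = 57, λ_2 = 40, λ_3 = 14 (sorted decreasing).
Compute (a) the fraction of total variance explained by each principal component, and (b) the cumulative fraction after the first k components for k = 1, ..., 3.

Step 1 — total variance = trace(Sigma) = Σ λ_i = 57 + 40 + 14 = 111.

Step 2 — fraction explained by component i = λ_i / Σ λ:
  PC1: 57/111 = 0.5135
  PC2: 40/111 = 0.3604
  PC3: 14/111 = 0.1261

Step 3 — cumulative fraction after k components = (λ_1 + ... + λ_k) / Σ λ:
  k = 1: 57/111 = 0.5135
  k = 2: (57 + 40)/111 = 97/111 = 0.8739
  k = 3: (57 + 40 + 14)/111 = 111/111 = 1

Summary (fraction, with percent):

explained: PC1 0.5135 (51.35%), PC2 0.3604 (36.04%), PC3 0.1261 (12.61%);  cumulative: 0.5135, 0.8739, 1


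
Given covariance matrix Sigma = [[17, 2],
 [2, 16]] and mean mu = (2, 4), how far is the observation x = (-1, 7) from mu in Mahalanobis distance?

Step 1 — centre the observation: (x - mu) = (-3, 3).

Step 2 — invert Sigma. det(Sigma) = 17·16 - (2)² = 268.
  Sigma^{-1} = (1/det) · [[d, -b], [-b, a]] = [[0.0597, -0.0075],
 [-0.0075, 0.0634]].

Step 3 — form the quadratic (x - mu)^T · Sigma^{-1} · (x - mu):
  Sigma^{-1} · (x - mu) = (-0.2015, 0.2127).
  (x - mu)^T · [Sigma^{-1} · (x - mu)] = (-3)·(-0.2015) + (3)·(0.2127) = 1.2425.

Step 4 — take square root: d = √(1.2425) ≈ 1.1147.

d(x, mu) = √(1.2425) ≈ 1.1147


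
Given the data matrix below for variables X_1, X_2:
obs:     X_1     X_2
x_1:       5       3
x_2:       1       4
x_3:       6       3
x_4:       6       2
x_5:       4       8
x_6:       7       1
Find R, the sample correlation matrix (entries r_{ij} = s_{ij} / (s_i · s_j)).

Step 1 — column means:
  mean(X_1) = (5 + 1 + 6 + 6 + 4 + 7) / 6 = 29/6 = 4.8333
  mean(X_2) = (3 + 4 + 3 + 2 + 8 + 1) / 6 = 21/6 = 3.5

Step 2 — sample variances and covariances s[i,j] = (1/(n-1)) · Σ_k (x_{k,i} - mean_i) · (x_{k,j} - mean_j), with n-1 = 5:
  s[X_1,X_1] = ((0.1667)·(0.1667) + (-3.8333)·(-3.8333) + (1.1667)·(1.1667) + (1.1667)·(1.1667) + (-0.8333)·(-0.8333) + (2.1667)·(2.1667)) / 5 = 22.8333/5 = 4.5667
  s[X_1,X_2] = ((0.1667)·(-0.5) + (-3.8333)·(0.5) + (1.1667)·(-0.5) + (1.1667)·(-1.5) + (-0.8333)·(4.5) + (2.1667)·(-2.5)) / 5 = -13.5/5 = -2.7
  s[X_2,X_2] = ((-0.5)·(-0.5) + (0.5)·(0.5) + (-0.5)·(-0.5) + (-1.5)·(-1.5) + (4.5)·(4.5) + (-2.5)·(-2.5)) / 5 = 29.5/5 = 5.9
  Sample standard deviations s_i = √(s[i,i]):
  s(X_1) = √(4.5667) = 2.137
  s(X_2) = √(5.9) = 2.429

Step 3 — r_{ij} = s_{ij} / (s_i · s_j):
  r[X_1,X_1] = 1 (diagonal).
  r[X_1,X_2] = -2.7 / (2.137 · 2.429) = -2.7 / 5.1907 = -0.5202
  r[X_2,X_2] = 1 (diagonal).

R is symmetric with unit diagonal. Assembling:

R = [[1, -0.5202],
 [-0.5202, 1]]


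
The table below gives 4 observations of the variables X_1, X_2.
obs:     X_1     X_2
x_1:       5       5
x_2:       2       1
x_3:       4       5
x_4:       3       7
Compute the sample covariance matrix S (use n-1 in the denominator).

Step 1 — column means:
  mean(X_1) = (5 + 2 + 4 + 3) / 4 = 14/4 = 3.5
  mean(X_2) = (5 + 1 + 5 + 7) / 4 = 18/4 = 4.5

Step 2 — sample covariance S[i,j] = (1/(n-1)) · Σ_k (x_{k,i} - mean_i) · (x_{k,j} - mean_j), with n-1 = 3.
  S[X_1,X_1] = ((1.5)·(1.5) + (-1.5)·(-1.5) + (0.5)·(0.5) + (-0.5)·(-0.5)) / 3 = 5/3 = 1.6667
  S[X_1,X_2] = ((1.5)·(0.5) + (-1.5)·(-3.5) + (0.5)·(0.5) + (-0.5)·(2.5)) / 3 = 5/3 = 1.6667
  S[X_2,X_2] = ((0.5)·(0.5) + (-3.5)·(-3.5) + (0.5)·(0.5) + (2.5)·(2.5)) / 3 = 19/3 = 6.3333

S is symmetric (S[j,i] = S[i,j]). Assembling:

S = [[1.6667, 1.6667],
 [1.6667, 6.3333]]


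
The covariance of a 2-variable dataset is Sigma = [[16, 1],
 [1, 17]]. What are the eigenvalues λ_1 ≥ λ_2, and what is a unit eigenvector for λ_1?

Step 1 — characteristic polynomial of 2×2 Sigma:
  det(Sigma - λI) = λ² - trace · λ + det = 0.
  trace = 16 + 17 = 33, det = 16·17 - (1)² = 271.
Step 2 — discriminant:
  Δ = trace² - 4·det = 1089 - 1084 = 5.
Step 3 — eigenvalues:
  λ = (trace ± √Δ)/2 = (33 ± 2.2361)/2,
  λ_1 = 17.618,  λ_2 = 15.382.

Step 4 — unit eigenvector for λ_1: solve (Sigma - λ_1 I)v = 0. First row:
  (16 - 17.618)·v_x + (1)·v_y = 0, i.e. (-1.618)·v_x + (1)·v_y = 0,
  so v ∝ (b, λ_1 - a) = (1, 1.618) = u.
  ||u|| = √((1)² + (1.618)²) = √(3.618) ≈ 1.9021,
  v_1 = u/||u|| ≈ (0.5257, 0.8507) (||v_1|| = 1).

λ_1 = 17.618,  λ_2 = 15.382;  v_1 ≈ (0.5257, 0.8507)


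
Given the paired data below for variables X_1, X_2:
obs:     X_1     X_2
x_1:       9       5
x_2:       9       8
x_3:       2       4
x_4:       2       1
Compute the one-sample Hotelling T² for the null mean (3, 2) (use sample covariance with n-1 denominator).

Step 1 — sample mean vector:
  mean(X_1) = (9 + 9 + 2 + 2) / 4 = 22/4 = 5.5
  mean(X_2) = (5 + 8 + 4 + 1) / 4 = 18/4 = 4.5
  x̄ = (5.5, 4.5),  deviation x̄ - mu_0 = (5.5, 4.5) - (3, 2) = (2.5, 2.5).

Step 2 — sample covariance matrix, S[i,j] = (1/(n-1)) · Σ_k (x_{k,i} - mean_i) · (x_{k,j} - mean_j), divisor n-1 = 3:
  S[X_1,X_1] = ((3.5)·(3.5) + (3.5)·(3.5) + (-3.5)·(-3.5) + (-3.5)·(-3.5)) / 3 = 49/3 = 16.3333
  S[X_1,X_2] = ((3.5)·(0.5) + (3.5)·(3.5) + (-3.5)·(-0.5) + (-3.5)·(-3.5)) / 3 = 28/3 = 9.3333
  S[X_2,X_2] = ((0.5)·(0.5) + (3.5)·(3.5) + (-0.5)·(-0.5) + (-3.5)·(-3.5)) / 3 = 25/3 = 8.3333
  S = [[16.3333, 9.3333],
 [9.3333, 8.3333]].

Step 3 — invert S. det(S) = 16.3333·8.3333 - (9.3333)² = 49.
  S^{-1} = (1/det) · [[d, -b], [-b, a]] = [[0.1701, -0.1905],
 [-0.1905, 0.3333]].

Step 4 — quadratic form (x̄ - mu_0)^T · S^{-1} · (x̄ - mu_0):
  S^{-1} · (x̄ - mu_0) = (-0.051, 0.3571),
  (x̄ - mu_0)^T · [...] = (2.5)·(-0.051) + (2.5)·(0.3571) = 0.7653.

Step 5 — scale by n: T² = 4 · 0.7653 = 3.0612.

T² ≈ 3.0612


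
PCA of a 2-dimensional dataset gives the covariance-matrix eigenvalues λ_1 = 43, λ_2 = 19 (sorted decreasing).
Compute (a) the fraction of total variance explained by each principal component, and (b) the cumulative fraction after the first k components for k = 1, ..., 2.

Step 1 — total variance = trace(Sigma) = Σ λ_i = 43 + 19 = 62.

Step 2 — fraction explained by component i = λ_i / Σ λ:
  PC1: 43/62 = 0.6935
  PC2: 19/62 = 0.3065

Step 3 — cumulative fraction after k components = (λ_1 + ... + λ_k) / Σ λ:
  k = 1: 43/62 = 0.6935
  k = 2: (43 + 19)/62 = 62/62 = 1

Summary (fraction, with percent):

explained: PC1 0.6935 (69.35%), PC2 0.3065 (30.65%);  cumulative: 0.6935, 1


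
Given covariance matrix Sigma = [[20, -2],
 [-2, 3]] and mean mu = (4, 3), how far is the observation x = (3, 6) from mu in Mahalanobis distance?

Step 1 — centre the observation: (x - mu) = (-1, 3).

Step 2 — invert Sigma. det(Sigma) = 20·3 - (-2)² = 56.
  Sigma^{-1} = (1/det) · [[d, -b], [-b, a]] = [[0.0536, 0.0357],
 [0.0357, 0.3571]].

Step 3 — form the quadratic (x - mu)^T · Sigma^{-1} · (x - mu):
  Sigma^{-1} · (x - mu) = (0.0536, 1.0357).
  (x - mu)^T · [Sigma^{-1} · (x - mu)] = (-1)·(0.0536) + (3)·(1.0357) = 3.0536.

Step 4 — take square root: d = √(3.0536) ≈ 1.7474.

d(x, mu) = √(3.0536) ≈ 1.7474


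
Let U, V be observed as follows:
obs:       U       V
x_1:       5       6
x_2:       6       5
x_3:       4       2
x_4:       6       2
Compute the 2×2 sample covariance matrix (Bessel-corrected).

Step 1 — column means:
  mean(U) = (5 + 6 + 4 + 6) / 4 = 21/4 = 5.25
  mean(V) = (6 + 5 + 2 + 2) / 4 = 15/4 = 3.75

Step 2 — sample covariance S[i,j] = (1/(n-1)) · Σ_k (x_{k,i} - mean_i) · (x_{k,j} - mean_j), with n-1 = 3.
  S[U,U] = ((-0.25)·(-0.25) + (0.75)·(0.75) + (-1.25)·(-1.25) + (0.75)·(0.75)) / 3 = 2.75/3 = 0.9167
  S[U,V] = ((-0.25)·(2.25) + (0.75)·(1.25) + (-1.25)·(-1.75) + (0.75)·(-1.75)) / 3 = 1.25/3 = 0.4167
  S[V,V] = ((2.25)·(2.25) + (1.25)·(1.25) + (-1.75)·(-1.75) + (-1.75)·(-1.75)) / 3 = 12.75/3 = 4.25

S is symmetric (S[j,i] = S[i,j]). Assembling:

S = [[0.9167, 0.4167],
 [0.4167, 4.25]]


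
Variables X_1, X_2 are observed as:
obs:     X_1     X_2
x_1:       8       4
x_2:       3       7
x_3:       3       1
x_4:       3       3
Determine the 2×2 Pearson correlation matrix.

Step 1 — column means:
  mean(X_1) = (8 + 3 + 3 + 3) / 4 = 17/4 = 4.25
  mean(X_2) = (4 + 7 + 1 + 3) / 4 = 15/4 = 3.75

Step 2 — sample variances and covariances s[i,j] = (1/(n-1)) · Σ_k (x_{k,i} - mean_i) · (x_{k,j} - mean_j), with n-1 = 3:
  s[X_1,X_1] = ((3.75)·(3.75) + (-1.25)·(-1.25) + (-1.25)·(-1.25) + (-1.25)·(-1.25)) / 3 = 18.75/3 = 6.25
  s[X_1,X_2] = ((3.75)·(0.25) + (-1.25)·(3.25) + (-1.25)·(-2.75) + (-1.25)·(-0.75)) / 3 = 1.25/3 = 0.4167
  s[X_2,X_2] = ((0.25)·(0.25) + (3.25)·(3.25) + (-2.75)·(-2.75) + (-0.75)·(-0.75)) / 3 = 18.75/3 = 6.25
  Sample standard deviations s_i = √(s[i,i]):
  s(X_1) = √(6.25) = 2.5
  s(X_2) = √(6.25) = 2.5

Step 3 — r_{ij} = s_{ij} / (s_i · s_j):
  r[X_1,X_1] = 1 (diagonal).
  r[X_1,X_2] = 0.4167 / (2.5 · 2.5) = 0.4167 / 6.25 = 0.0667
  r[X_2,X_2] = 1 (diagonal).

R is symmetric with unit diagonal. Assembling:

R = [[1, 0.0667],
 [0.0667, 1]]


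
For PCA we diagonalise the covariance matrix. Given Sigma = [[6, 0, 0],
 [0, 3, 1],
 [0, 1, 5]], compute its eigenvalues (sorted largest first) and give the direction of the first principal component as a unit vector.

Step 1 — characteristic polynomial p(λ) = det(λI - Sigma) = λ³ - tr·λ² + c_1·λ - det, where tr = trace, c_1 = sum of the principal 2×2 minors, det = det(Sigma):
  tr = 6 + 3 + 5 = 14,
  c_1 = (6·3 - (0)²) + (6·5 - (0)²) + (3·5 - (1)²) = 18 + 30 + 14 = 62,
  det = 6·(3·5 - (1)²) - (0)·((0)·5 - (1)·(0)) + (0)·((0)·(1) - 3·(0)) = 6·(14) - (0)·(0) + (0)·(0) = 84.
  So p(λ) = λ³ - 14λ² + 62λ - 84.
Step 2 — look for an integer root (rational root theorem: any rational root is an integer divisor of 84). Testing λ = 6:
  p(6) = 216 - 504 + 372 - 84 = 0  ✓
  Dividing out (λ - 6): p(λ) = (λ - 6)(λ² - 8λ + 14).
Step 3 — remaining eigenvalues from the quadratic λ² - 8λ + 14 = 0:
  Δ = 8² - 4·14 = 64 - 56 = 8,  λ = (8 ± √8)/2 = (8 ± 2.8284)/2 ≈ 5.4142 or 2.5858.
  Sorted: λ_1 = 6,  λ_2 = 5.4142,  λ_3 = 2.5858  (check: sum = 14 = tr ✓).

Step 4 — unit eigenvector for λ_1 = 6: v spans the null space of (Sigma - λ_1 I), whose rows are
  r_1 = (0, 0, 0),  r_2 = (0, -3, 1),  r_3 = (0, 1, -1).
  v is orthogonal to every row, so take v ∝ r_2 × r_3 = ((-3)·(-1) - (1)·(1), (1)·(0) - (0)·(-1), (0)·(1) - (-3)·(0)) = (2, 0, 0).
  Rescale (divide by 2): u = (1, 0, 0).
  ||u|| = √((1)² + (0)² + (0)²) = √(1) = 1,  v_1 = u/||u|| ≈ (1, 0, 0) (||v_1|| = 1).

λ_1 = 6,  λ_2 = 5.4142,  λ_3 = 2.5858;  v_1 ≈ (1, 0, 0)


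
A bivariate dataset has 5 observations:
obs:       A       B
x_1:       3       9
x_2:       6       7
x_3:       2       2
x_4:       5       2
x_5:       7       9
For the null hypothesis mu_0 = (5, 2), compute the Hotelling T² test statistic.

Step 1 — sample mean vector:
  mean(A) = (3 + 6 + 2 + 5 + 7) / 5 = 23/5 = 4.6
  mean(B) = (9 + 7 + 2 + 2 + 9) / 5 = 29/5 = 5.8
  x̄ = (4.6, 5.8),  deviation x̄ - mu_0 = (4.6, 5.8) - (5, 2) = (-0.4, 3.8).

Step 2 — sample covariance matrix, S[i,j] = (1/(n-1)) · Σ_k (x_{k,i} - mean_i) · (x_{k,j} - mean_j), divisor n-1 = 4:
  S[A,A] = ((-1.6)·(-1.6) + (1.4)·(1.4) + (-2.6)·(-2.6) + (0.4)·(0.4) + (2.4)·(2.4)) / 4 = 17.2/4 = 4.3
  S[A,B] = ((-1.6)·(3.2) + (1.4)·(1.2) + (-2.6)·(-3.8) + (0.4)·(-3.8) + (2.4)·(3.2)) / 4 = 12.6/4 = 3.15
  S[B,B] = ((3.2)·(3.2) + (1.2)·(1.2) + (-3.8)·(-3.8) + (-3.8)·(-3.8) + (3.2)·(3.2)) / 4 = 50.8/4 = 12.7
  S = [[4.3, 3.15],
 [3.15, 12.7]].

Step 3 — invert S. det(S) = 4.3·12.7 - (3.15)² = 44.6875.
  S^{-1} = (1/det) · [[d, -b], [-b, a]] = [[0.2842, -0.0705],
 [-0.0705, 0.0962]].

Step 4 — quadratic form (x̄ - mu_0)^T · S^{-1} · (x̄ - mu_0):
  S^{-1} · (x̄ - mu_0) = (-0.3815, 0.3938),
  (x̄ - mu_0)^T · [...] = (-0.4)·(-0.3815) + (3.8)·(0.3938) = 1.6492.

Step 5 — scale by n: T² = 5 · 1.6492 = 8.2462.

T² ≈ 8.2462


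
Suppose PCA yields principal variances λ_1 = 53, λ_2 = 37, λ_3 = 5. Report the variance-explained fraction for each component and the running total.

Step 1 — total variance = trace(Sigma) = Σ λ_i = 53 + 37 + 5 = 95.

Step 2 — fraction explained by component i = λ_i / Σ λ:
  PC1: 53/95 = 0.5579
  PC2: 37/95 = 0.3895
  PC3: 5/95 = 0.0526

Step 3 — cumulative fraction after k components = (λ_1 + ... + λ_k) / Σ λ:
  k = 1: 53/95 = 0.5579
  k = 2: (53 + 37)/95 = 90/95 = 0.9474
  k = 3: (53 + 37 + 5)/95 = 95/95 = 1

Summary (fraction, with percent):

explained: PC1 0.5579 (55.79%), PC2 0.3895 (38.95%), PC3 0.0526 (5.26%);  cumulative: 0.5579, 0.9474, 1


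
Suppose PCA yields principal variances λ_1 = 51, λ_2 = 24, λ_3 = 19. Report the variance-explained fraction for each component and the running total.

Step 1 — total variance = trace(Sigma) = Σ λ_i = 51 + 24 + 19 = 94.

Step 2 — fraction explained by component i = λ_i / Σ λ:
  PC1: 51/94 = 0.5426
  PC2: 24/94 = 0.2553
  PC3: 19/94 = 0.2021

Step 3 — cumulative fraction after k components = (λ_1 + ... + λ_k) / Σ λ:
  k = 1: 51/94 = 0.5426
  k = 2: (51 + 24)/94 = 75/94 = 0.7979
  k = 3: (51 + 24 + 19)/94 = 94/94 = 1

Summary (fraction, with percent):

explained: PC1 0.5426 (54.26%), PC2 0.2553 (25.53%), PC3 0.2021 (20.21%);  cumulative: 0.5426, 0.7979, 1


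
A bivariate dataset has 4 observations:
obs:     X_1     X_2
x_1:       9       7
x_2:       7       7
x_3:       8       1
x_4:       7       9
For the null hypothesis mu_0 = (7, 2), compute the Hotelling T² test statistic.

Step 1 — sample mean vector:
  mean(X_1) = (9 + 7 + 8 + 7) / 4 = 31/4 = 7.75
  mean(X_2) = (7 + 7 + 1 + 9) / 4 = 24/4 = 6
  x̄ = (7.75, 6),  deviation x̄ - mu_0 = (7.75, 6) - (7, 2) = (0.75, 4).

Step 2 — sample covariance matrix, S[i,j] = (1/(n-1)) · Σ_k (x_{k,i} - mean_i) · (x_{k,j} - mean_j), divisor n-1 = 3:
  S[X_1,X_1] = ((1.25)·(1.25) + (-0.75)·(-0.75) + (0.25)·(0.25) + (-0.75)·(-0.75)) / 3 = 2.75/3 = 0.9167
  S[X_1,X_2] = ((1.25)·(1) + (-0.75)·(1) + (0.25)·(-5) + (-0.75)·(3)) / 3 = -3/3 = -1
  S[X_2,X_2] = ((1)·(1) + (1)·(1) + (-5)·(-5) + (3)·(3)) / 3 = 36/3 = 12
  S = [[0.9167, -1],
 [-1, 12]].

Step 3 — invert S. det(S) = 0.9167·12 - (-1)² = 10.
  S^{-1} = (1/det) · [[d, -b], [-b, a]] = [[1.2, 0.1],
 [0.1, 0.0917]].

Step 4 — quadratic form (x̄ - mu_0)^T · S^{-1} · (x̄ - mu_0):
  S^{-1} · (x̄ - mu_0) = (1.3, 0.4417),
  (x̄ - mu_0)^T · [...] = (0.75)·(1.3) + (4)·(0.4417) = 2.7417.

Step 5 — scale by n: T² = 4 · 2.7417 = 10.9667.

T² ≈ 10.9667


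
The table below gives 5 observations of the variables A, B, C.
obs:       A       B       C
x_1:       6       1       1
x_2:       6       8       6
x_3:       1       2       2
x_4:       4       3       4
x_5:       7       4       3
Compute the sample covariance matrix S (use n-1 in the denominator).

Step 1 — column means:
  mean(A) = (6 + 6 + 1 + 4 + 7) / 5 = 24/5 = 4.8
  mean(B) = (1 + 8 + 2 + 3 + 4) / 5 = 18/5 = 3.6
  mean(C) = (1 + 6 + 2 + 4 + 3) / 5 = 16/5 = 3.2

Step 2 — sample covariance S[i,j] = (1/(n-1)) · Σ_k (x_{k,i} - mean_i) · (x_{k,j} - mean_j), with n-1 = 4.
  S[A,A] = ((1.2)·(1.2) + (1.2)·(1.2) + (-3.8)·(-3.8) + (-0.8)·(-0.8) + (2.2)·(2.2)) / 4 = 22.8/4 = 5.7
  S[A,B] = ((1.2)·(-2.6) + (1.2)·(4.4) + (-3.8)·(-1.6) + (-0.8)·(-0.6) + (2.2)·(0.4)) / 4 = 9.6/4 = 2.4
  S[A,C] = ((1.2)·(-2.2) + (1.2)·(2.8) + (-3.8)·(-1.2) + (-0.8)·(0.8) + (2.2)·(-0.2)) / 4 = 4.2/4 = 1.05
  S[B,B] = ((-2.6)·(-2.6) + (4.4)·(4.4) + (-1.6)·(-1.6) + (-0.6)·(-0.6) + (0.4)·(0.4)) / 4 = 29.2/4 = 7.3
  S[B,C] = ((-2.6)·(-2.2) + (4.4)·(2.8) + (-1.6)·(-1.2) + (-0.6)·(0.8) + (0.4)·(-0.2)) / 4 = 19.4/4 = 4.85
  S[C,C] = ((-2.2)·(-2.2) + (2.8)·(2.8) + (-1.2)·(-1.2) + (0.8)·(0.8) + (-0.2)·(-0.2)) / 4 = 14.8/4 = 3.7

S is symmetric (S[j,i] = S[i,j]). Assembling:

S = [[5.7, 2.4, 1.05],
 [2.4, 7.3, 4.85],
 [1.05, 4.85, 3.7]]


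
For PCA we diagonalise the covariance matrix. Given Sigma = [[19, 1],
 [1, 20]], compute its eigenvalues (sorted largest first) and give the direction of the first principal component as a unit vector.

Step 1 — characteristic polynomial of 2×2 Sigma:
  det(Sigma - λI) = λ² - trace · λ + det = 0.
  trace = 19 + 20 = 39, det = 19·20 - (1)² = 379.
Step 2 — discriminant:
  Δ = trace² - 4·det = 1521 - 1516 = 5.
Step 3 — eigenvalues:
  λ = (trace ± √Δ)/2 = (39 ± 2.2361)/2,
  λ_1 = 20.618,  λ_2 = 18.382.

Step 4 — unit eigenvector for λ_1: solve (Sigma - λ_1 I)v = 0. First row:
  (19 - 20.618)·v_x + (1)·v_y = 0, i.e. (-1.618)·v_x + (1)·v_y = 0,
  so v ∝ (b, λ_1 - a) = (1, 1.618) = u.
  ||u|| = √((1)² + (1.618)²) = √(3.618) ≈ 1.9021,
  v_1 = u/||u|| ≈ (0.5257, 0.8507) (||v_1|| = 1).

λ_1 = 20.618,  λ_2 = 18.382;  v_1 ≈ (0.5257, 0.8507)


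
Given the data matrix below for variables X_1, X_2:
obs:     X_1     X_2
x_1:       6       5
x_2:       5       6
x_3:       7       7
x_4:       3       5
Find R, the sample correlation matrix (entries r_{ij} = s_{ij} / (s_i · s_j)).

Step 1 — column means:
  mean(X_1) = (6 + 5 + 7 + 3) / 4 = 21/4 = 5.25
  mean(X_2) = (5 + 6 + 7 + 5) / 4 = 23/4 = 5.75

Step 2 — sample variances and covariances s[i,j] = (1/(n-1)) · Σ_k (x_{k,i} - mean_i) · (x_{k,j} - mean_j), with n-1 = 3:
  s[X_1,X_1] = ((0.75)·(0.75) + (-0.25)·(-0.25) + (1.75)·(1.75) + (-2.25)·(-2.25)) / 3 = 8.75/3 = 2.9167
  s[X_1,X_2] = ((0.75)·(-0.75) + (-0.25)·(0.25) + (1.75)·(1.25) + (-2.25)·(-0.75)) / 3 = 3.25/3 = 1.0833
  s[X_2,X_2] = ((-0.75)·(-0.75) + (0.25)·(0.25) + (1.25)·(1.25) + (-0.75)·(-0.75)) / 3 = 2.75/3 = 0.9167
  Sample standard deviations s_i = √(s[i,i]):
  s(X_1) = √(2.9167) = 1.7078
  s(X_2) = √(0.9167) = 0.9574

Step 3 — r_{ij} = s_{ij} / (s_i · s_j):
  r[X_1,X_1] = 1 (diagonal).
  r[X_1,X_2] = 1.0833 / (1.7078 · 0.9574) = 1.0833 / 1.6351 = 0.6625
  r[X_2,X_2] = 1 (diagonal).

R is symmetric with unit diagonal. Assembling:

R = [[1, 0.6625],
 [0.6625, 1]]


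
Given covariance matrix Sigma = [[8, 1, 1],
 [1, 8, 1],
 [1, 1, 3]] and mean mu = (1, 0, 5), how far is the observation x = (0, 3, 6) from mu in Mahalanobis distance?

Step 1 — centre the observation: (x - mu) = (-1, 3, 1).

Step 2 — invert Sigma (cofactor / det for 3×3, or solve directly):
  Sigma^{-1} = [[0.1314, -0.0114, -0.04],
 [-0.0114, 0.1314, -0.04],
 [-0.04, -0.04, 0.36]].

Step 3 — form the quadratic (x - mu)^T · Sigma^{-1} · (x - mu):
  Sigma^{-1} · (x - mu) = (-0.2057, 0.3657, 0.28).
  (x - mu)^T · [Sigma^{-1} · (x - mu)] = (-1)·(-0.2057) + (3)·(0.3657) + (1)·(0.28) = 1.5829.

Step 4 — take square root: d = √(1.5829) ≈ 1.2581.

d(x, mu) = √(1.5829) ≈ 1.2581


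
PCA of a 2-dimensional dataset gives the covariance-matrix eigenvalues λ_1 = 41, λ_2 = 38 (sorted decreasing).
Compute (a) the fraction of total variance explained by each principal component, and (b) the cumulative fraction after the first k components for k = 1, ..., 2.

Step 1 — total variance = trace(Sigma) = Σ λ_i = 41 + 38 = 79.

Step 2 — fraction explained by component i = λ_i / Σ λ:
  PC1: 41/79 = 0.519
  PC2: 38/79 = 0.481

Step 3 — cumulative fraction after k components = (λ_1 + ... + λ_k) / Σ λ:
  k = 1: 41/79 = 0.519
  k = 2: (41 + 38)/79 = 79/79 = 1

Summary (fraction, with percent):

explained: PC1 0.519 (51.9%), PC2 0.481 (48.1%);  cumulative: 0.519, 1
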